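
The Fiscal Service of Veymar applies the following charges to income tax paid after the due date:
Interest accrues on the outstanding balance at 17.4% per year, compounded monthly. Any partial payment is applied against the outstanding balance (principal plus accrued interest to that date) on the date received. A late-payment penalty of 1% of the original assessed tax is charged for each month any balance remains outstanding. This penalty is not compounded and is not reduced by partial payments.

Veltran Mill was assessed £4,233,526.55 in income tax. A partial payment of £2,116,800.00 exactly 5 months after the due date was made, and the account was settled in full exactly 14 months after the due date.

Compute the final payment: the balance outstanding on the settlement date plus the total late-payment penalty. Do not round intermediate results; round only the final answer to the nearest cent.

£3,361,897.49

Monthly rate = 17.4% ÷ 12 = 1.45%
Balance at month 5: £4,233,526.5500 × (1 + 0.0145)^5 = £4,549,488.2172…
After £2,116,800.00 payment: £4,549,488.2172… − £2,116,800.00 = £2,432,688.2172…
Balance at month 14: £2,432,688.2172… × (1 + 0.0145)^9 = £2,769,203.7685…
Penalty: 14 × 1% × £4,233,526.55 = £592,693.72…
Final settlement = outstanding balance + penalty = £2,769,203.7685… + £592,693.72… = £3,361,897.49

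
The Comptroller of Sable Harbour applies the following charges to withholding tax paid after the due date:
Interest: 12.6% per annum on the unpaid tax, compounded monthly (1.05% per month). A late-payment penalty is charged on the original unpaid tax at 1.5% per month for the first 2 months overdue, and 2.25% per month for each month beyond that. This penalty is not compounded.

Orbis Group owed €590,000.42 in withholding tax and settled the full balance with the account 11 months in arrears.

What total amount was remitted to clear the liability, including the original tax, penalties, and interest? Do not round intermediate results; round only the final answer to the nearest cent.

Penalty, months 1–2: 2 × 1.5% × €590,000.42 = €17,700.01…
Penalty, months 3–11: 9 × 2.25% × €590,000.42 = €119,475.09…
Interest: €590,000.42 × ((1 + 0.0105)^11 − 1) = €590,000.42 × 0.1217588… = €71,837.7602…
Total = €590,000.42 + €137,175.0977… + €71,837.7602… = €799,013.28

€799,013.28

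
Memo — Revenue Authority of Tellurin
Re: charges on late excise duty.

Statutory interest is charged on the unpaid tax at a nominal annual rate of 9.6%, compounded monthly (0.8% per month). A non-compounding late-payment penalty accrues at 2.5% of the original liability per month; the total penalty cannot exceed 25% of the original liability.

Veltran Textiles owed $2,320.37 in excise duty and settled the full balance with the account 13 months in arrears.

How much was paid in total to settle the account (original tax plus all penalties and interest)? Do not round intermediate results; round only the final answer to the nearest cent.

$3,153.71

Penalty (uncapped): 13 × 2.5% × $2,320.37 = $754.12…; cap = 25% × $2,320.37 = $580.09… → penalty = $580.09…
Interest: $2,320.37 × ((1 + 0.008)^13 − 1) = $2,320.37 × 0.1091414… = $253.2484…
Total = $2,320.37 + $580.0925 + $253.2484… = $3,153.71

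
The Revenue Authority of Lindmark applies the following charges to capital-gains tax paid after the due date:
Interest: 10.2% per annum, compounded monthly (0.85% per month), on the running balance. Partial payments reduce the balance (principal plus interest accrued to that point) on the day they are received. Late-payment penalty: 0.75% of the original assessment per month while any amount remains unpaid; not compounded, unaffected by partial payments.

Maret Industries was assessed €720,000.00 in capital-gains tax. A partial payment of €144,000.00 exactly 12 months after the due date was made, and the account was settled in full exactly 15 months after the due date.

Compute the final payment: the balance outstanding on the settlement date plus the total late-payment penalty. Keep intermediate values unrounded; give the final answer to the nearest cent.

Balance at month 12: €720,000.0000 × (1 + 0.0085)^12 = €796,972.4834…
After €144,000.00 payment: €796,972.4834… − €144,000.00 = €652,972.4834…
Balance at month 15: €652,972.4834… × (1 + 0.0085)^3 = €669,765.2145…
Penalty: 15 × 0.75% × €720,000.00 = €81,000.00
Final settlement = outstanding balance + penalty = €669,765.2145… + €81,000.00 = €750,765.21

€750,765.21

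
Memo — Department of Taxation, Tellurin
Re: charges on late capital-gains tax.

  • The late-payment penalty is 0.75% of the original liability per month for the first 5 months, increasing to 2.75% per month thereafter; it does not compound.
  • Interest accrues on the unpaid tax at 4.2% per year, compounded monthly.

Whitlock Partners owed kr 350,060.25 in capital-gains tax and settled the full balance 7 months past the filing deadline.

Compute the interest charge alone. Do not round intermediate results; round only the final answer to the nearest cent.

Interest (4.2%/yr ÷ 12 = 0.35%/month): kr 350,060.25 × ((1 + 0.0035)^7 − 1) = kr 8,667.0563…

kr 8,667.06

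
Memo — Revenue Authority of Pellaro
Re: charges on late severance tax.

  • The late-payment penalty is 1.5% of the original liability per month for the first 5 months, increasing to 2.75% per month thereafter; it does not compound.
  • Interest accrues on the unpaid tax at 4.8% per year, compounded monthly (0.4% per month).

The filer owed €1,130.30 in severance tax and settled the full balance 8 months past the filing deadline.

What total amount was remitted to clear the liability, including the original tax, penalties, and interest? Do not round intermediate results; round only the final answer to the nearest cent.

€1,345.00

Penalty, months 1–5: 5 × 1.5% × €1,130.30 = €84.77…
Penalty, months 6–8: 3 × 2.75% × €1,130.30 = €93.25…
Interest: €1,130.30 × ((1 + 0.004)^8 − 1) = €1,130.30 × 0.0324516… = €36.6800…
Total = €1,130.30 + €178.0223… + €36.6800… = €1,345.00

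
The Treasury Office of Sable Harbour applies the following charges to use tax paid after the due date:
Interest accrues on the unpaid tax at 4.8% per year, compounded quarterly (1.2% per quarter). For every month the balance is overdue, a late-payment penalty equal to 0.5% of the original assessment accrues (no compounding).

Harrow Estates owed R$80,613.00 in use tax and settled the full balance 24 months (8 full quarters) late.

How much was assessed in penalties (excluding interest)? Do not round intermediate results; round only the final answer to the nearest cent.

Late-payment penalty = 0.5% × R$80,613.00 × 24 mo = R$9,673.56

R$9,673.56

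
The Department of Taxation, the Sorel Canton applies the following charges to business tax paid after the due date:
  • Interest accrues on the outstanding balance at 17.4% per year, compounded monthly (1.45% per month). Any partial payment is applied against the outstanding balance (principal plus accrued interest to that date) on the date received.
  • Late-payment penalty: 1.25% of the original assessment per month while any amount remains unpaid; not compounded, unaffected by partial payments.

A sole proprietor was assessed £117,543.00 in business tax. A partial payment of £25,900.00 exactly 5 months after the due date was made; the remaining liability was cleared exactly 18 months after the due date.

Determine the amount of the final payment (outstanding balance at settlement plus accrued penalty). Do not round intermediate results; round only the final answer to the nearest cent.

£147,528.71

Balance at month 5: £117,543.0000 × (1 + 0.0145)^5 = £126,315.6112…
After £25,900.00 payment: £126,315.6112… − £25,900.00 = £100,415.6112…
Balance at month 18: £100,415.6112… × (1 + 0.0145)^13 = £121,081.5310…
Penalty: 18 × 1.25% × £117,543.00 = £26,447.18…
Final settlement = outstanding balance + penalty = £121,081.5310… + £26,447.18… = £147,528.71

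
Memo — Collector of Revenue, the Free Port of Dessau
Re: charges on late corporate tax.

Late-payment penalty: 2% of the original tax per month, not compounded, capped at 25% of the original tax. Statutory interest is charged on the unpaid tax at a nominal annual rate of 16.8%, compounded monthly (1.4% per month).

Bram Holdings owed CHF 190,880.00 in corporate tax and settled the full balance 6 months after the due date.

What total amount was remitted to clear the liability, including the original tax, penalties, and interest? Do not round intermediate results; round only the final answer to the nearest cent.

Penalty: 6 × 2% × CHF 190,880.00 = CHF 22,905.60 (below the 25% cap of CHF 47,720.00)
Interest: CHF 190,880.00 × ((1 + 0.014)^6 − 1) = CHF 190,880.00 × 0.0869955… = CHF 16,605.6933…
Total = CHF 190,880.00 + CHF 22,905.6000 + CHF 16,605.6933… = CHF 230,391.29

CHF 230,391.29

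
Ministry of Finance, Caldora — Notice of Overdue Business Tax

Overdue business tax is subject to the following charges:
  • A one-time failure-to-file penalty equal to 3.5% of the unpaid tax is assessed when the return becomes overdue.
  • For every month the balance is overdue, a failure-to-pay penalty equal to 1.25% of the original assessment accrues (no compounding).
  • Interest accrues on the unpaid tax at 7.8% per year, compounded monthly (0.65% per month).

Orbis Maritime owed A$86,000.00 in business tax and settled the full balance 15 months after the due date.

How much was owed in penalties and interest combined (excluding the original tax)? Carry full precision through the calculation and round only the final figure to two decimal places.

Failure-to-file penalty: 3.5% × A$86,000.00 = A$3,010.00
Failure-to-pay penalty = 1.25% × A$86,000.00 × 15 mo = A$16,125.00
Interest: A$86,000.00 × ((1 + 0.0065)^15 − 1) = A$86,000.00 × 0.1020637… = A$8,777.4762…
Penalties + interest = A$19,135.0000 + A$8,777.4762… = A$27,912.48

A$27,912.48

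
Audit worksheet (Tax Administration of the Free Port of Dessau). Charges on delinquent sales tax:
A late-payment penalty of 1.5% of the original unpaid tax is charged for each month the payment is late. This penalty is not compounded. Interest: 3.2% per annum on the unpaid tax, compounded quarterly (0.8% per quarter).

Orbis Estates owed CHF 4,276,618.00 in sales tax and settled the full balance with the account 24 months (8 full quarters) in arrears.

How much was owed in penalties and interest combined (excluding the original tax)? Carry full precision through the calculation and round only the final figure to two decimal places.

Late-payment penalty: 24 × 1.5% × CHF 4,276,618.00 = CHF 1,539,582.48
Interest: CHF 4,276,618.00 × ((1 + 0.008)^8 − 1) = CHF 4,276,618.00 × 0.0658210… = CHF 281,491.1047…
Penalties + interest = CHF 1,539,582.4800 + CHF 281,491.1047… = CHF 1,821,073.58

CHF 1,821,073.58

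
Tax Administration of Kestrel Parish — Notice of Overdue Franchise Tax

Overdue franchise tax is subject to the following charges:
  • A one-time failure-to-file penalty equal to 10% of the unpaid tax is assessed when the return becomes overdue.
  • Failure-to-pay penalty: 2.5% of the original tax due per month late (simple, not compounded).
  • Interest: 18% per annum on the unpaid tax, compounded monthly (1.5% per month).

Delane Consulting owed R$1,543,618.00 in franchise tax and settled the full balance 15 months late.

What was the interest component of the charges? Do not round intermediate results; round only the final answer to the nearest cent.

R$386,262.72

Interest: R$1,543,618.00 × ((1 + 0.015)^15 − 1) = R$1,543,618.00 × 0.2502321… = R$386,262.7223…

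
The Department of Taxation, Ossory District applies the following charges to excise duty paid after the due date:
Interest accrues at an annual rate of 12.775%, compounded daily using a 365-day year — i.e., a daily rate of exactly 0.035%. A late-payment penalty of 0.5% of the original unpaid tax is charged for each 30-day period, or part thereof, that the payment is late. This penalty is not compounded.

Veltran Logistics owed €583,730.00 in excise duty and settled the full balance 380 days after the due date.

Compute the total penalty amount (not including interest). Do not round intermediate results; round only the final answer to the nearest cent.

€37,942.45

Penalty periods: ⌈380/30⌉ = 13; penalty = 13 × 0.5% × €583,730.00 = €37,942.45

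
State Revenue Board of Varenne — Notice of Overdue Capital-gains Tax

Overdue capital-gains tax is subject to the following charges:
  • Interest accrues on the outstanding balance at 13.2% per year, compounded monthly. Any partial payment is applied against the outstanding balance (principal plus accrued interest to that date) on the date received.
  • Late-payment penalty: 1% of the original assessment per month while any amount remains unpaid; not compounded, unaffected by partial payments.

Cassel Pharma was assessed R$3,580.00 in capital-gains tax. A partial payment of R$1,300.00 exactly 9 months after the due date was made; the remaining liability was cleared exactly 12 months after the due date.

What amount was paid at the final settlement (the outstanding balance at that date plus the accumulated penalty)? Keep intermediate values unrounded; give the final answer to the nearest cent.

R$3,168.45

Monthly rate = 13.2% ÷ 12 = 1.1%
Balance at month 9: R$3,580.0000 × (1 + 0.011)^9 = R$3,950.4214…
After R$1,300.00 payment: R$3,950.4214… − R$1,300.00 = R$2,650.4214…
Balance at month 12: R$2,650.4214… × (1 + 0.011)^3 = R$2,738.8510…
Penalty: 12 × 1% × R$3,580.00 = R$429.60
Final settlement = outstanding balance + penalty = R$2,738.8510… + R$429.60 = R$3,168.45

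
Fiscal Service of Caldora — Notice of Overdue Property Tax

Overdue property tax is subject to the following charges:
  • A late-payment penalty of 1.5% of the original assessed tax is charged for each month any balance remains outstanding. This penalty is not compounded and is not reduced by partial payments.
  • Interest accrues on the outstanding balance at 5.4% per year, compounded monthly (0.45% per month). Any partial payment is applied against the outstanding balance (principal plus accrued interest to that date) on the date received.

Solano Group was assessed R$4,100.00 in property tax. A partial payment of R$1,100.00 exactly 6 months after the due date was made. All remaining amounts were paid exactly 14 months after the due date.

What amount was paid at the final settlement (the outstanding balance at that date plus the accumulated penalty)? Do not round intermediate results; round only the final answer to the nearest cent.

R$4,086.76

Balance at month 6: R$4,100.0000 × (1 + 0.0045)^6 = R$4,211.9529…
After R$1,100.00 payment: R$4,211.9529… − R$1,100.00 = R$3,111.9529…
Balance at month 14: R$3,111.9529… × (1 + 0.0045)^8 = R$3,225.7636…
Penalty: 14 × 1.5% × R$4,100.00 = R$861.00
Final settlement = outstanding balance + penalty = R$3,225.7636… + R$861.00 = R$4,086.76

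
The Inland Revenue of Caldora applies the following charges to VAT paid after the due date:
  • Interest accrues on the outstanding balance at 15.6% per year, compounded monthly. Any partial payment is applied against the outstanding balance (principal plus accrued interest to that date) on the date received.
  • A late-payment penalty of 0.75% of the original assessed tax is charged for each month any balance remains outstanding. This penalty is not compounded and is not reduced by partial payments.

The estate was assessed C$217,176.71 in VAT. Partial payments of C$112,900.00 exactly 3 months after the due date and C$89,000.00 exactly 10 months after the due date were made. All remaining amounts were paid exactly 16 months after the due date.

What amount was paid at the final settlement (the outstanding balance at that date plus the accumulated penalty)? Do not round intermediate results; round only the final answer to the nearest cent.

Monthly rate = 15.6% ÷ 12 = 1.3%
Balance at month 3: C$217,176.7100 × (1 + 0.013)^3 = C$225,757.1874…
After C$112,900.00 payment: C$225,757.1874… − C$112,900.00 = C$112,857.1874…
Balance at month 10: C$112,857.1874… × (1 + 0.013)^7 = C$123,536.5135…
After C$89,000.00 payment: C$123,536.5135… − C$89,000.00 = C$34,536.5135…
Balance at month 16: C$34,536.5135… × (1 + 0.013)^6 = C$37,319.4440…
Penalty: 16 × 0.75% × C$217,176.71 = C$26,061.21…
Final settlement = outstanding balance + penalty = C$37,319.4440… + C$26,061.21… = C$63,380.65

C$63,380.65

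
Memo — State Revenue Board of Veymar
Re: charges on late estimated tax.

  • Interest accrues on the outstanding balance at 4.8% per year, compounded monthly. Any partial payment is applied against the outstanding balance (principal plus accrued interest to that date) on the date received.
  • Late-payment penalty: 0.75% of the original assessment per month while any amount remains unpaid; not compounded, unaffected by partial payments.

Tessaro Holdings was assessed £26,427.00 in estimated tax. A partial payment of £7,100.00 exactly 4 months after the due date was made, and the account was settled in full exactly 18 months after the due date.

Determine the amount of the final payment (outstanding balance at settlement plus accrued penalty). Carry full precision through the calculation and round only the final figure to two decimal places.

Monthly rate = 4.8% ÷ 12 = 0.4%
Balance at month 4: £26,427.0000 × (1 + 0.004)^4 = £26,852.3758…
After £7,100.00 payment: £26,852.3758… − £7,100.00 = £19,752.3758…
Balance at month 18: £19,752.3758… × (1 + 0.004)^14 = £20,887.7335…
Penalty: 18 × 0.75% × £26,427.00 = £3,567.65…
Final settlement = outstanding balance + penalty = £20,887.7335… + £3,567.65… = £24,455.38

£24,455.38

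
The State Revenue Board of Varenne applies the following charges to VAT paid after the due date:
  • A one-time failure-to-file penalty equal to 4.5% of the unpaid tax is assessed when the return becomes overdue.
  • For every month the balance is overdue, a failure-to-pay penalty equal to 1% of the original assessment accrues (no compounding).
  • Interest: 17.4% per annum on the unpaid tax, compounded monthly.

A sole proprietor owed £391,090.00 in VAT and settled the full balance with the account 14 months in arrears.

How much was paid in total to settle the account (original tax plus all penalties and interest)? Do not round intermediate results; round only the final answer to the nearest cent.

Failure-to-file penalty: 4.5% × £391,090.00 = £17,599.05
Failure-to-pay penalty: 14 × 1% × £391,090.00 = £54,752.60
Interest (17.4%/yr ÷ 12 = 1.45%/month): £391,090.00 × ((1 + 0.0145)^14 − 1) = £87,325.7080…
Total = £391,090.00 + £72,351.6500 + £87,325.7080… = £550,767.36

£550,767.36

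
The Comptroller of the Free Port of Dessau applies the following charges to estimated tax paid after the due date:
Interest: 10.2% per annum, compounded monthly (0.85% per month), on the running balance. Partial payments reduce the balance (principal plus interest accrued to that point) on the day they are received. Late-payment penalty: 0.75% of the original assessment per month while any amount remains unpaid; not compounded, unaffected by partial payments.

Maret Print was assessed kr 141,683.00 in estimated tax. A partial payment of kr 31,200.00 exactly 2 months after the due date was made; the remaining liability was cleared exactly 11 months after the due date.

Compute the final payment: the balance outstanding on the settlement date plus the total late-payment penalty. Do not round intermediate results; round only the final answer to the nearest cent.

Balance at month 2: kr 141,683.0000 × (1 + 0.0085)^2 = kr 144,101.8476…
After kr 31,200.00 payment: kr 144,101.8476… − kr 31,200.00 = kr 112,901.8476…
Balance at month 11: kr 112,901.8476… × (1 + 0.0085)^9 = kr 121,838.3957…
Penalty: 11 × 0.75% × kr 141,683.00 = kr 11,688.85…
Final settlement = outstanding balance + penalty = kr 121,838.3957… + kr 11,688.85… = kr 133,527.24

kr 133,527.24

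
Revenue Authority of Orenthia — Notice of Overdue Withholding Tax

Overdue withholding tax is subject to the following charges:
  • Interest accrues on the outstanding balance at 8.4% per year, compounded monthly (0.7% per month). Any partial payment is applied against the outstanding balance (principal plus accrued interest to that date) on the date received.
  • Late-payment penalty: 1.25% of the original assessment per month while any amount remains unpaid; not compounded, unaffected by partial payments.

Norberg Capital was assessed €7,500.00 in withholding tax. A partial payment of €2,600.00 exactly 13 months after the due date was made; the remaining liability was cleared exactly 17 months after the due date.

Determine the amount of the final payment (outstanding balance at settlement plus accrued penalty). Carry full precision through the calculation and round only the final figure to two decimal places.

Balance at month 13: €7,500.0000 × (1 + 0.007)^13 = €8,211.9138…
After €2,600.00 payment: €8,211.9138… − €2,600.00 = €5,611.9138…
Balance at month 17: €5,611.9138… × (1 + 0.007)^4 = €5,770.7050…
Penalty: 17 × 1.25% × €7,500.00 = €1,593.75
Final settlement = outstanding balance + penalty = €5,770.7050… + €1,593.75 = €7,364.45

€7,364.45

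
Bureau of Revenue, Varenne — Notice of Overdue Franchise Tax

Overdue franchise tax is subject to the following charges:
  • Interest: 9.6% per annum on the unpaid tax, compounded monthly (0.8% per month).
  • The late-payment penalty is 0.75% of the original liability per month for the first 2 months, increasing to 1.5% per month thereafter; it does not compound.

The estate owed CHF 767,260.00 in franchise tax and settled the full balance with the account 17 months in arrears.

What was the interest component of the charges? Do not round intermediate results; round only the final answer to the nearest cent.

Interest: CHF 767,260.00 × ((1 + 0.008)^17 − 1) = CHF 767,260.00 × 0.1450621… = CHF 111,300.3580…

CHF 111,300.36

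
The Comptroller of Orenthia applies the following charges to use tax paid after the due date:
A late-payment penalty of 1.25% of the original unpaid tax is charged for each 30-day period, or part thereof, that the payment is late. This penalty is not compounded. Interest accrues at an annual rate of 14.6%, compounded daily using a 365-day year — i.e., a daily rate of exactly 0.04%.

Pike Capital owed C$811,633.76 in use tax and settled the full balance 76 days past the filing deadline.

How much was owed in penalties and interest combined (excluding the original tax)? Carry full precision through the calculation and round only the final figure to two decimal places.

Penalty periods: ⌈76/30⌉ = 3; penalty = 3 × 1.25% × C$811,633.76 = C$30,436.27…
Interest: C$811,633.76 × ((1 + 0.0004)^76 − 1) = C$811,633.76 × 0.03086053… = C$25,047.4498…
Penalties + interest = C$30,436.2660 + C$25,047.4498… = C$55,483.72

C$55,483.72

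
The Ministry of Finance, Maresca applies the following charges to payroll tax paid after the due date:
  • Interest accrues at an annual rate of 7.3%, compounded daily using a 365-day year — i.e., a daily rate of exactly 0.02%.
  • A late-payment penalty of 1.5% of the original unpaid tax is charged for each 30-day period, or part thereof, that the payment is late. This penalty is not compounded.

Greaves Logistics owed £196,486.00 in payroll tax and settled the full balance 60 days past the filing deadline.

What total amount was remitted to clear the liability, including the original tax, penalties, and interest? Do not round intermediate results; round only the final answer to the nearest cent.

Penalty periods: ⌈60/30⌉ = 2; penalty = 2 × 1.5% × £196,486.00 = £5,894.58
Interest: £196,486.00 × ((1 + 0.0002)^60 − 1) = £196,486.00 × 0.01207107… = £2,371.7972…
Total = £196,486.00 + £5,894.5800 + £2,371.7972… = £204,752.38

£204,752.38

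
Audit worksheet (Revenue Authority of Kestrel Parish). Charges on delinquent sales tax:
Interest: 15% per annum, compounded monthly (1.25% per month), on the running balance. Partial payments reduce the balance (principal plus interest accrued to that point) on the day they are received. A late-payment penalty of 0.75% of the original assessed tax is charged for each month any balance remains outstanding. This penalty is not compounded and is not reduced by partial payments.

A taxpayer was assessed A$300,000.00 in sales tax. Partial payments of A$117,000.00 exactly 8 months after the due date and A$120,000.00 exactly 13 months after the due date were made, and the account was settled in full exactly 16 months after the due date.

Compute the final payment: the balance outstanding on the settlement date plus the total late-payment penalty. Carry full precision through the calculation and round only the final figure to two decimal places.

Balance at month 8: A$300,000.0000 × (1 + 0.0125)^8 = A$331,345.8304…
After A$117,000.00 payment: A$331,345.8304… − A$117,000.00 = A$214,345.8304…
Balance at month 13: A$214,345.8304… × (1 + 0.0125)^5 = A$228,081.5728…
After A$120,000.00 payment: A$228,081.5728… − A$120,000.00 = A$108,081.5728…
Balance at month 16: A$108,081.5728… × (1 + 0.0125)^3 = A$112,185.5061…
Penalty: 16 × 0.75% × A$300,000.00 = A$36,000.00
Final settlement = outstanding balance + penalty = A$112,185.5061… + A$36,000.00 = A$148,185.51

A$148,185.51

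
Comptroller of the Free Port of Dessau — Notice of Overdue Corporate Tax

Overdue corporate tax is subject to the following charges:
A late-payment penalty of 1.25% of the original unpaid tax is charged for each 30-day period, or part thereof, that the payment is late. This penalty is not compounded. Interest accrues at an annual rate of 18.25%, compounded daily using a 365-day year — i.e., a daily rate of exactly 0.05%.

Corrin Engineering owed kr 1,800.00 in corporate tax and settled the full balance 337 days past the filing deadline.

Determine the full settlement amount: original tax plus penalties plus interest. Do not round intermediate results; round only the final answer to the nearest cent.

kr 2,400.26

Penalty periods: ⌈337/30⌉ = 12; penalty = 12 × 1.25% × kr 1,800.00 = kr 270.00
Interest: kr 1,800.00 × ((1 + 0.0005)^337 − 1) = kr 1,800.00 × 0.18347839… = kr 330.2611…
Total = kr 1,800.00 + kr 270.0000 + kr 330.2611… = kr 2,400.26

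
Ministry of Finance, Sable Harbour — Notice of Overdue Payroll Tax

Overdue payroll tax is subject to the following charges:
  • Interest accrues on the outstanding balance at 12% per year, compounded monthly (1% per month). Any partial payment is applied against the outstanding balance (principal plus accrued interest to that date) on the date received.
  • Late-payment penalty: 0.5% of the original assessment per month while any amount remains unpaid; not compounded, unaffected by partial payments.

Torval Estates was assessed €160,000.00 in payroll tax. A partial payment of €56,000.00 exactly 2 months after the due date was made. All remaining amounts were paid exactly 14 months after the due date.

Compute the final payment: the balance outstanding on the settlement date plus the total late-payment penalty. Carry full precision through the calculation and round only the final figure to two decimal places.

Balance at month 2: €160,000.0000 × (1 + 0.01)^2 = €163,216.0000
After €56,000.00 payment: €163,216.0000 − €56,000.00 = €107,216.0000
Balance at month 14: €107,216.0000 × (1 + 0.01)^12 = €120,813.6724…
Penalty: 14 × 0.5% × €160,000.00 = €11,200.00
Final settlement = outstanding balance + penalty = €120,813.6724… + €11,200.00 = €132,013.67

€132,013.67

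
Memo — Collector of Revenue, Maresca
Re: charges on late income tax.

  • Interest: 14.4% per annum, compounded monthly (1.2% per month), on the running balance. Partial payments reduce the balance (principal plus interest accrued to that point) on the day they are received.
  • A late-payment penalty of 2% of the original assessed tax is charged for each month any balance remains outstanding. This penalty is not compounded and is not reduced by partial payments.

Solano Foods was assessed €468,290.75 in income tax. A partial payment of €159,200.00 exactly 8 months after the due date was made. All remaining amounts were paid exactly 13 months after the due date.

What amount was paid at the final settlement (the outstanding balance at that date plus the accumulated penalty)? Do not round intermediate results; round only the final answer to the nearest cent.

Balance at month 8: €468,290.7500 × (1 + 0.012)^8 = €515,180.8122…
After €159,200.00 payment: €515,180.8122… − €159,200.00 = €355,980.8122…
Balance at month 13: €355,980.8122… × (1 + 0.012)^5 = €377,858.4616…
Penalty: 13 × 2% × €468,290.75 = €121,755.60…
Final settlement = outstanding balance + penalty = €377,858.4616… + €121,755.60… = €499,614.06

€499,614.06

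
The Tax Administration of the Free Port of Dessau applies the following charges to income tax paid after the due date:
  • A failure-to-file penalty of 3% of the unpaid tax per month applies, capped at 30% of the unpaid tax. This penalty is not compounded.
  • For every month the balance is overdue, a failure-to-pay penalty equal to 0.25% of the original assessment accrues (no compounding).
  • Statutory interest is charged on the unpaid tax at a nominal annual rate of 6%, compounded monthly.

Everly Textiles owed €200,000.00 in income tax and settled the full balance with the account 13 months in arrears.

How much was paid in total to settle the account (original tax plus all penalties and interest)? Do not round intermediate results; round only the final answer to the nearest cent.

€279,897.24

Failure-to-file: 13 × 3% × €200,000.00 = €78,000.00, capped at 30% × €200,000.00 = €60,000.00
Failure-to-pay penalty = 0.25% × €200,000.00 × 13 mo = €6,500.00
Interest (6%/yr ÷ 12 = 0.5%/month): €200,000.00 × ((1 + 0.005)^13 − 1) = €13,397.2402…
Total = €200,000.00 + €66,500.0000 + €13,397.2402… = €279,897.24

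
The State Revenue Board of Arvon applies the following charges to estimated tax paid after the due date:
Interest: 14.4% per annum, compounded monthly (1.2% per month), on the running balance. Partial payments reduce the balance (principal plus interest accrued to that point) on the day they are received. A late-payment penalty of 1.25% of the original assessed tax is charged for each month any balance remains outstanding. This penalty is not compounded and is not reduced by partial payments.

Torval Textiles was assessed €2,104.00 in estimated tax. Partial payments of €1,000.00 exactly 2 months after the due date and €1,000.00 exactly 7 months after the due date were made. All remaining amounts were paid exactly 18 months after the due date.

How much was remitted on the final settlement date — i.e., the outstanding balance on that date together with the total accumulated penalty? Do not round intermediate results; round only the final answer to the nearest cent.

€730.83

Balance at month 2: €2,104.0000 × (1 + 0.012)^2 = €2,154.7990…
After €1,000.00 payment: €2,154.7990… − €1,000.00 = €1,154.7990…
Balance at month 7: €1,154.7990… × (1 + 0.012)^5 = €1,225.7699…
After €1,000.00 payment: €1,225.7699… − €1,000.00 = €225.7699…
Balance at month 18: €225.7699… × (1 + 0.012)^11 = €257.4256…
Penalty: 18 × 1.25% × €2,104.00 = €473.40
Final settlement = outstanding balance + penalty = €257.4256… + €473.40 = €730.83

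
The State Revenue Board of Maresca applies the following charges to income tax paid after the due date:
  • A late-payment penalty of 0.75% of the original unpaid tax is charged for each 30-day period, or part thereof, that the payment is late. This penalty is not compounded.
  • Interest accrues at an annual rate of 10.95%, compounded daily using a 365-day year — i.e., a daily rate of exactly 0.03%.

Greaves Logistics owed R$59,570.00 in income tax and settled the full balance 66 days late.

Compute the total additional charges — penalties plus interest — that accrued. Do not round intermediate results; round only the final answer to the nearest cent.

R$2,531.38

Penalty periods: ⌈66/30⌉ = 3; penalty = 3 × 0.75% × R$59,570.00 = R$1,340.33…
Interest: R$59,570.00 × ((1 + 0.0003)^66 − 1) = R$59,570.00 × 0.01999429… = R$1,191.0599…
Penalties + interest = R$1,340.3250 + R$1,191.0599… = R$2,531.38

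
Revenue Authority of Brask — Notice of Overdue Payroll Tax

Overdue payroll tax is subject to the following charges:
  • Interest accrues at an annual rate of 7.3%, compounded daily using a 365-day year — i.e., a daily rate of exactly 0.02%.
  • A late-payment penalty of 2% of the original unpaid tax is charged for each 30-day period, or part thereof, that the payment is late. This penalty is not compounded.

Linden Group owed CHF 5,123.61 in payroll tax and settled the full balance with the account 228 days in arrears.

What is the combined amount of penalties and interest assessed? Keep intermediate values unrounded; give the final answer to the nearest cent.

CHF 1,058.80

Penalty periods: ⌈228/30⌉ = 8; penalty = 8 × 2% × CHF 5,123.61 = CHF 819.78…
Interest: CHF 5,123.61 × ((1 + 0.0002)^228 − 1) = CHF 5,123.61 × 0.04665089… = CHF 239.0210…
Penalties + interest = CHF 819.7776 + CHF 239.0210… = CHF 1,058.80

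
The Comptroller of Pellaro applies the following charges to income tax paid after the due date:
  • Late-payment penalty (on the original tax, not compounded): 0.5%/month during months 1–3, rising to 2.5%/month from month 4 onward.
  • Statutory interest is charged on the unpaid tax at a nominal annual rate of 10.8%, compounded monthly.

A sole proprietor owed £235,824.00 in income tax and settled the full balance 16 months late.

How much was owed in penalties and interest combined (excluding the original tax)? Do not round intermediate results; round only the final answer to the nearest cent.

£116,530.18

Penalty, months 1–3: 3 × 0.5% × £235,824.00 = £3,537.36
Penalty, months 4–16: 13 × 2.5% × £235,824.00 = £76,642.80
Interest (10.8%/yr ÷ 12 = 0.9%/month): £235,824.00 × ((1 + 0.009)^16 − 1) = £36,350.0159…
Penalties + interest = £80,180.1600 + £36,350.0159… = £116,530.18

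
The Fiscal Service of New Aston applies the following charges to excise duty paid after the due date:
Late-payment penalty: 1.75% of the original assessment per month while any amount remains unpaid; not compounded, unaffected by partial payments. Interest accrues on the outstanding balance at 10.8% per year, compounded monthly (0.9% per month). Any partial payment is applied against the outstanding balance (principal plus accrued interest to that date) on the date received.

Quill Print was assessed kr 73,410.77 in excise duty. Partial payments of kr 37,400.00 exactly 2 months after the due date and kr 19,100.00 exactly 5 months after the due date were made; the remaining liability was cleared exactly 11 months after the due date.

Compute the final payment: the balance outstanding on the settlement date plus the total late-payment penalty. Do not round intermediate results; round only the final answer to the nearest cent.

Balance at month 2: kr 73,410.7700 × (1 + 0.009)^2 = kr 74,738.1101…
After kr 37,400.00 payment: kr 74,738.1101… − kr 37,400.00 = kr 37,338.1101…
Balance at month 5: kr 37,338.1101… × (1 + 0.009)^3 = kr 38,355.3395…
After kr 19,100.00 payment: kr 38,355.3395… − kr 19,100.00 = kr 19,255.3395…
Balance at month 11: kr 19,255.3395… × (1 + 0.009)^6 = kr 20,318.8057…
Penalty: 11 × 1.75% × kr 73,410.77 = kr 14,131.57…
Final settlement = outstanding balance + penalty = kr 20,318.8057… + kr 14,131.57… = kr 34,450.38

kr 34,450.38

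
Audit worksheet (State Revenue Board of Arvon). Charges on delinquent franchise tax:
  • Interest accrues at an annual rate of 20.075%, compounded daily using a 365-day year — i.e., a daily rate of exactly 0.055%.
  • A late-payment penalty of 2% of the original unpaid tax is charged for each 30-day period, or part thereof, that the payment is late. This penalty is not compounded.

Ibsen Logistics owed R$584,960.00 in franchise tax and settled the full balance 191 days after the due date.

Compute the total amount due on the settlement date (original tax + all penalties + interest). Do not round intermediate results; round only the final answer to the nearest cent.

Penalty periods: ⌈191/30⌉ = 7; penalty = 7 × 2% × R$584,960.00 = R$81,894.40
Interest: R$584,960.00 × ((1 + 0.00055)^191 − 1) = R$584,960.00 × 0.11073407… = R$64,775.0021…
Total = R$584,960.00 + R$81,894.4000 + R$64,775.0021… = R$731,629.40

R$731,629.40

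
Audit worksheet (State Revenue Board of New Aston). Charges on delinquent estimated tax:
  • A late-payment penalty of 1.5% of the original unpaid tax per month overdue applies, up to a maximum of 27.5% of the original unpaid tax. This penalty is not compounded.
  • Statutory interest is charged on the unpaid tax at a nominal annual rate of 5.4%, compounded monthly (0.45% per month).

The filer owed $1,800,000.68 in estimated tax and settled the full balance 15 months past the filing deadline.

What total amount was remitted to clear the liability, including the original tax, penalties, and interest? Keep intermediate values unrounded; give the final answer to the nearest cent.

Penalty: 15 × 1.5% × $1,800,000.68 = $405,000.15… (below the 27.5% cap of $495,000.19…)
Interest: $1,800,000.68 × ((1 + 0.0045)^15 − 1) = $1,800,000.68 × 0.0696683… = $125,402.9463…
Total = $1,800,000.68 + $405,000.1530 + $125,402.9463… = $2,330,403.78

$2,330,403.78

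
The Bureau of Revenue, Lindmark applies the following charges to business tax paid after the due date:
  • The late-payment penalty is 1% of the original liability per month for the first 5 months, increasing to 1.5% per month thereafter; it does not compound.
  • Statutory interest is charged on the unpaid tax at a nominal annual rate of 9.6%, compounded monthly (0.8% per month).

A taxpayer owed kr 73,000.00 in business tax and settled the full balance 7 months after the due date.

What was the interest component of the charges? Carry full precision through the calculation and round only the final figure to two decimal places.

kr 4,187.43

Interest: kr 73,000.00 × ((1 + 0.008)^7 − 1) = kr 73,000.00 × 0.0573621… = kr 4,187.4307…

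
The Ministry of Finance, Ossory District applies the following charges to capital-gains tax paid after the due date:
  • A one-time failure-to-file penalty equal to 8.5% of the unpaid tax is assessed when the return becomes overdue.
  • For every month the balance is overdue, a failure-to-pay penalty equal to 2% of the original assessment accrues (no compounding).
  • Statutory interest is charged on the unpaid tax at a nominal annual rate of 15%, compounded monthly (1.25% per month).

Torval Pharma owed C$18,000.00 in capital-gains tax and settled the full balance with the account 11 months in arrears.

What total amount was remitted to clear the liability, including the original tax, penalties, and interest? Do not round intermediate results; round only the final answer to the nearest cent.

C$26,125.64

Failure-to-file penalty: 8.5% × C$18,000.00 = C$1,530.00
Failure-to-pay penalty: 11 × 2% × C$18,000.00 = C$3,960.00
Interest: C$18,000.00 × ((1 + 0.0125)^11 − 1) = C$18,000.00 × 0.1464242… = C$2,635.6359…
Total = C$18,000.00 + C$5,490.0000 + C$2,635.6359… = C$26,125.64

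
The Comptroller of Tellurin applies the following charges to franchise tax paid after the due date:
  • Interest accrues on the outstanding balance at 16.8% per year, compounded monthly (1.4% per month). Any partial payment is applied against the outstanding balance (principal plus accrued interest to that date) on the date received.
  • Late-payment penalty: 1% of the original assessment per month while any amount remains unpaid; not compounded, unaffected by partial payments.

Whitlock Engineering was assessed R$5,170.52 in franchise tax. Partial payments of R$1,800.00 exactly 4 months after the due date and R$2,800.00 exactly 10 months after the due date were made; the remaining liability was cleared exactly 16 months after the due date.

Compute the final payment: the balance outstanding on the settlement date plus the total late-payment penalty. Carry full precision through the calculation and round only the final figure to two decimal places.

R$2,115.54

Balance at month 4: R$5,170.5200 × (1 + 0.014)^4 = R$5,466.2066…
After R$1,800.00 payment: R$5,466.2066… − R$1,800.00 = R$3,666.2066…
Balance at month 10: R$3,666.2066… × (1 + 0.014)^6 = R$3,985.1499…
After R$2,800.00 payment: R$3,985.1499… − R$2,800.00 = R$1,185.1499…
Balance at month 16: R$1,185.1499… × (1 + 0.014)^6 = R$1,288.2526…
Penalty: 16 × 1% × R$5,170.52 = R$827.28…
Final settlement = outstanding balance + penalty = R$1,288.2526… + R$827.28… = R$2,115.54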